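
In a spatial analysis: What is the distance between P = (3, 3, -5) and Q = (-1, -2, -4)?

d = √[(x₂-x₁)² + (y₂-y₁)² + (z₂-z₁)²]
  = √[(-4)² + (-5)² + 1²]
  = √[16 + 25 + 1]
  = √42
  ≈ 6.481

6.481


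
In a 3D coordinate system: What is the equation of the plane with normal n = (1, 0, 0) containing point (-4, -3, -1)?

The plane through P with normal n = (a, b, c) satisfies n·(r - P) = 0,
i.e. ax + by + cz = a·x₀ + b·y₀ + c·z₀.
d = 1·(-4) + 0·(-3) + 0·(-1)
  = -4 + 0 + 0
  = -4
Equation: x = -4

x = -4


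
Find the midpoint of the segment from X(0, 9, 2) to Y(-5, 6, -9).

M = ((x₁+x₂)/2, (y₁+y₂)/2, (z₁+z₂)/2)
  = ((0 - 5)/2, (9 + 6)/2, (2 - 9)/2)
  = (-5/2, 15/2, -7/2)
  = (-2.5, 7.5, -3.5)

(-2.5, 7.5, -3.5)


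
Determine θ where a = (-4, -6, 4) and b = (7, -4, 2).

a·b = (-4)·7 + (-6)·(-4) + 4·2 = -28 + 24 + 8 = 4
|a| = √((-4)² + (-6)² + 4²) = √68 ≈ 8.246
|b| = √(7² + (-4)² + 2²) = √69 ≈ 8.307
cos θ = (a·b)/(|a||b|) = 4/(8.246·8.307) ≈ 0.0584
θ = arccos(0.0584) ≈ 86.65°

86.65°


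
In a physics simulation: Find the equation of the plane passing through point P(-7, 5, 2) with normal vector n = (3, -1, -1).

The plane through P with normal n = (a, b, c) satisfies n·(r - P) = 0,
i.e. ax + by + cz = a·x₀ + b·y₀ + c·z₀.
d = 3·(-7) + (-1)·5 + (-1)·2
  = -21 - 5 - 2
  = -28
Equation: 3x - y - z = -28

3x - y - z = -28


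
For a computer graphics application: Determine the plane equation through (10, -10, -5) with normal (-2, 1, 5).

The plane through P with normal n = (a, b, c) satisfies n·(r - P) = 0,
i.e. ax + by + cz = a·x₀ + b·y₀ + c·z₀.
d = (-2)·10 + 1·(-10) + 5·(-5)
  = -20 - 10 - 25
  = -55
Equation: -2x + y + 5z = -55

-2x + y + 5z = -55


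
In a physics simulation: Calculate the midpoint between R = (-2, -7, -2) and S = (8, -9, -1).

M = ((x₁+x₂)/2, (y₁+y₂)/2, (z₁+z₂)/2)
  = ((-2 + 8)/2, (-7 - 9)/2, (-2 - 1)/2)
  = (6/2, -16/2, -3/2)
  = (3, -8, -1.5)

(3, -8, -1.5)


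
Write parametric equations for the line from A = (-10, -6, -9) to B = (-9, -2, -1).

Direction vector d = B - A = (-9 + 10, -2 + 6, -1 + 9) = (1, 4, 8)
Parametric form r = A + t·d:
x = -10 + t, y = -6 + 4t, z = -9 + 8t

x = -10 + t, y = -6 + 4t, z = -9 + 8t


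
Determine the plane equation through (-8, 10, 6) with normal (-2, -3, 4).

The plane through P with normal n = (a, b, c) satisfies n·(r - P) = 0,
i.e. ax + by + cz = a·x₀ + b·y₀ + c·z₀.
d = (-2)·(-8) + (-3)·10 + 4·6
  = 16 - 30 + 24
  = 10
Equation: -2x - 3y + 4z = 10

-2x - 3y + 4z = 10


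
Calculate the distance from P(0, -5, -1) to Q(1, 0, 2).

d = √[(x₂-x₁)² + (y₂-y₁)² + (z₂-z₁)²]
  = √[1² + 5² + 3²]
  = √[1 + 25 + 9]
  = √35
  ≈ 5.916

5.916


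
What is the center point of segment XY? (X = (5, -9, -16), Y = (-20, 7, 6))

M = ((x₁+x₂)/2, (y₁+y₂)/2, (z₁+z₂)/2)
  = ((5 - 20)/2, (-9 + 7)/2, (-16 + 6)/2)
  = (-15/2, -2/2, -10/2)
  = (-7.5, -1, -5)

(-7.5, -1, -5)


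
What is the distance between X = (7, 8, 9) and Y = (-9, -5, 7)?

d = √[(x₂-x₁)² + (y₂-y₁)² + (z₂-z₁)²]
  = √[(-16)² + (-13)² + (-2)²]
  = √[256 + 169 + 4]
  = √429
  ≈ 20.71

20.71


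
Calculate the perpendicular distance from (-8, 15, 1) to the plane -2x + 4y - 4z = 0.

distance = |a·x₀ + b·y₀ + c·z₀ - d| / √(a² + b² + c²)
  = |(-2)·(-8) + 4·15 + (-4)·1 - 0| / √((-2)² + 4² + (-4)²)
  = |16 + 60 - 4 + 0| / √(4 + 16 + 16)
  = |72| / √36
  = 72 / 6
  ≈ 12

12


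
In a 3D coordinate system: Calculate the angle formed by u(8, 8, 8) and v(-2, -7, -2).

u·v = 8·(-2) + 8·(-7) + 8·(-2) = -16 - 56 - 16 = -88
|u| = √(8² + 8² + 8²) = √192 ≈ 13.86
|v| = √((-2)² + (-7)² + (-2)²) = √57 ≈ 7.55
cos θ = (u·v)/(|u||v|) = -88/(13.86·7.55) ≈ -0.8412
θ = arccos(-0.8412) ≈ 147.3°

147.3°


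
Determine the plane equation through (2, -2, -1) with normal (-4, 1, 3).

The plane through P with normal n = (a, b, c) satisfies n·(r - P) = 0,
i.e. ax + by + cz = a·x₀ + b·y₀ + c·z₀.
d = (-4)·2 + 1·(-2) + 3·(-1)
  = -8 - 2 - 3
  = -13
Equation: -4x + y + 3z = -13

-4x + y + 3z = -13


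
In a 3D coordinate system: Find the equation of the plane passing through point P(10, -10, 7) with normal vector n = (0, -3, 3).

The plane through P with normal n = (a, b, c) satisfies n·(r - P) = 0,
i.e. ax + by + cz = a·x₀ + b·y₀ + c·z₀.
d = 0·10 + (-3)·(-10) + 3·7
  = 0 + 30 + 21
  = 51
Equation: -3y + 3z = 51

-3y + 3z = 51


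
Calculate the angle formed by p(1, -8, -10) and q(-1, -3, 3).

p·q = 1·(-1) + (-8)·(-3) + (-10)·3 = -1 + 24 - 30 = -7
|p| = √(1² + (-8)² + (-10)²) = √165 ≈ 12.85
|q| = √((-1)² + (-3)² + 3²) = √19 ≈ 4.359
cos θ = (p·q)/(|p||q|) = -7/(12.85·4.359) ≈ -0.125
θ = arccos(-0.125) ≈ 97.18°

97.18°


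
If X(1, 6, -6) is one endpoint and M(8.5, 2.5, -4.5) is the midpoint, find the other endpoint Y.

Y = 2M - X
  = (2·8.5 - 1, 2·2.5 - 6, 2·(-4.5) - (-6))
  = (17 - 1, 5 - 6, -9 + 6)
  = (16, -1, -3)

(16, -1, -3)


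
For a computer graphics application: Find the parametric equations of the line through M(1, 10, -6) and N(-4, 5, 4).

Direction vector d = N - M = (-4 - 1, 5 - 10, 4 + 6) = (-5, -5, 10)
Parametric form r = M + t·d:
x = 1 - 5t, y = 10 - 5t, z = -6 + 10t

x = 1 - 5t, y = 10 - 5t, z = -6 + 10t


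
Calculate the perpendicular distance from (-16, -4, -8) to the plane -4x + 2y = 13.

distance = |a·x₀ + b·y₀ + c·z₀ - d| / √(a² + b² + c²)
  = |(-4)·(-16) + 2·(-4) + 0·(-8) - 13| / √((-4)² + 2² + 0²)
  = |64 - 8 + 0 - 13| / √(16 + 4 + 0)
  = |43| / √20
  = 43 / 4.472
  ≈ 9.615

9.615


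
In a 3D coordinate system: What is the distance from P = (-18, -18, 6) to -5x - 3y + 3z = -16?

distance = |a·x₀ + b·y₀ + c·z₀ - d| / √(a² + b² + c²)
  = |(-5)·(-18) + (-3)·(-18) + 3·6 - (-16)| / √((-5)² + (-3)² + 3²)
  = |90 + 54 + 18 + 16| / √(25 + 9 + 9)
  = |178| / √43
  = 178 / 6.557
  ≈ 27.14

27.14


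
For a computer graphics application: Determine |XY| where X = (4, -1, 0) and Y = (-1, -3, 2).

d = √[(x₂-x₁)² + (y₂-y₁)² + (z₂-z₁)²]
  = √[(-5)² + (-2)² + 2²]
  = √[25 + 4 + 4]
  = √33
  ≈ 5.745

5.745


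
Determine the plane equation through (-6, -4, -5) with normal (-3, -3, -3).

The plane through P with normal n = (a, b, c) satisfies n·(r - P) = 0,
i.e. ax + by + cz = a·x₀ + b·y₀ + c·z₀.
d = (-3)·(-6) + (-3)·(-4) + (-3)·(-5)
  = 18 + 12 + 15
  = 45
Equation: -3x - 3y - 3z = 45

-3x - 3y - 3z = 45


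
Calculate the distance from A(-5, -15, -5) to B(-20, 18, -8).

d = √[(x₂-x₁)² + (y₂-y₁)² + (z₂-z₁)²]
  = √[(-15)² + 33² + (-3)²]
  = √[225 + 1089 + 9]
  = √1323
  ≈ 36.37

36.37


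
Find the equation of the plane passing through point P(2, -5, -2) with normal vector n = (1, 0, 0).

The plane through P with normal n = (a, b, c) satisfies n·(r - P) = 0,
i.e. ax + by + cz = a·x₀ + b·y₀ + c·z₀.
d = 1·2 + 0·(-5) + 0·(-2)
  = 2 + 0 + 0
  = 2
Equation: x = 2

x = 2


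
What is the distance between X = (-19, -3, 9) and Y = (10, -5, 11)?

d = √[(x₂-x₁)² + (y₂-y₁)² + (z₂-z₁)²]
  = √[29² + (-2)² + 2²]
  = √[841 + 4 + 4]
  = √849
  ≈ 29.14

29.14


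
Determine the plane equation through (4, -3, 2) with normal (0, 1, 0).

The plane through P with normal n = (a, b, c) satisfies n·(r - P) = 0,
i.e. ax + by + cz = a·x₀ + b·y₀ + c·z₀.
d = 0·4 + 1·(-3) + 0·2
  = 0 - 3 + 0
  = -3
Equation: y = -3

y = -3


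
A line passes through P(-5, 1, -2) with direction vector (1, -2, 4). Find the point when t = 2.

P(t) = P + t·d
  = (-5 + 1·2, 1 + (-2)·2, -2 + 4·2)
  = (-5 + 2, 1 - 4, -2 + 8)
  = (-3, -3, 6)

(-3, -3, 6)


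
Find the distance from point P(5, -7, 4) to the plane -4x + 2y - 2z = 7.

distance = |a·x₀ + b·y₀ + c·z₀ - d| / √(a² + b² + c²)
  = |(-4)·5 + 2·(-7) + (-2)·4 - 7| / √((-4)² + 2² + (-2)²)
  = |-20 - 14 - 8 - 7| / √(16 + 4 + 4)
  = |-49| / √24
  = 49 / 4.899
  ≈ 10

10


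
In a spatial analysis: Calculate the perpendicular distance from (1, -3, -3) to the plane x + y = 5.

distance = |a·x₀ + b·y₀ + c·z₀ - d| / √(a² + b² + c²)
  = |1·1 + 1·(-3) + 0·(-3) - 5| / √(1² + 1² + 0²)
  = |1 - 3 + 0 - 5| / √(1 + 1 + 0)
  = |-7| / √2
  = 7 / 1.414
  ≈ 4.95

4.95


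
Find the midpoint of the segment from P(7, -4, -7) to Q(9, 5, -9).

M = ((x₁+x₂)/2, (y₁+y₂)/2, (z₁+z₂)/2)
  = ((7 + 9)/2, (-4 + 5)/2, (-7 - 9)/2)
  = (16/2, 1/2, -16/2)
  = (8, 0.5, -8)

(8, 0.5, -8)


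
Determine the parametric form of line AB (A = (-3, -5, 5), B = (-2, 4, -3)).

Direction vector d = B - A = (-2 + 3, 4 + 5, -3 - 5) = (1, 9, -8)
Parametric form r = A + t·d:
x = -3 + t, y = -5 + 9t, z = 5 - 8t

x = -3 + t, y = -5 + 9t, z = 5 - 8t


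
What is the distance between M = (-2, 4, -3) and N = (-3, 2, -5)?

d = √[(x₂-x₁)² + (y₂-y₁)² + (z₂-z₁)²]
  = √[(-1)² + (-2)² + (-2)²]
  = √[1 + 4 + 4]
  = √9
  ≈ 3

3


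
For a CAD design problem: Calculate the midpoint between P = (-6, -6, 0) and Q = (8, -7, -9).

M = ((x₁+x₂)/2, (y₁+y₂)/2, (z₁+z₂)/2)
  = ((-6 + 8)/2, (-6 - 7)/2, (0 - 9)/2)
  = (2/2, -13/2, -9/2)
  = (1, -6.5, -4.5)

(1, -6.5, -4.5)


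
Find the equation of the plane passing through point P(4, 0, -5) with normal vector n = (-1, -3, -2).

The plane through P with normal n = (a, b, c) satisfies n·(r - P) = 0,
i.e. ax + by + cz = a·x₀ + b·y₀ + c·z₀.
d = (-1)·4 + (-3)·0 + (-2)·(-5)
  = -4 + 0 + 10
  = 6
Equation: -x - 3y - 2z = 6

-x - 3y - 2z = 6


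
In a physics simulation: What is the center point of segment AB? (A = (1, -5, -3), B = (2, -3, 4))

M = ((x₁+x₂)/2, (y₁+y₂)/2, (z₁+z₂)/2)
  = ((1 + 2)/2, (-5 - 3)/2, (-3 + 4)/2)
  = (3/2, -8/2, 1/2)
  = (1.5, -4, 0.5)

(1.5, -4, 0.5)


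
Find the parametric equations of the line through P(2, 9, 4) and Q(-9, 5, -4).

Direction vector d = Q - P = (-9 - 2, 5 - 9, -4 - 4) = (-11, -4, -8)
Parametric form r = P + t·d:
x = 2 - 11t, y = 9 - 4t, z = 4 - 8t

x = 2 - 11t, y = 9 - 4t, z = 4 - 8t


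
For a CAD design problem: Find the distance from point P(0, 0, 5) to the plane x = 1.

distance = |a·x₀ + b·y₀ + c·z₀ - d| / √(a² + b² + c²)
  = |1·0 + 0·0 + 0·5 - 1| / √(1² + 0² + 0²)
  = |0 + 0 + 0 - 1| / √(1 + 0 + 0)
  = |-1| / √1
  = 1 / 1
  ≈ 1

1


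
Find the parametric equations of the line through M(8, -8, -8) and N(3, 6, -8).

Direction vector d = N - M = (3 - 8, 6 + 8, -8 + 8) = (-5, 14, 0)
Parametric form r = M + t·d:
x = 8 - 5t, y = -8 + 14t, z = -8

x = 8 - 5t, y = -8 + 14t, z = -8


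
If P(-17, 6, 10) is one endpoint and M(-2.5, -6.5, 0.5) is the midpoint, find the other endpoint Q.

Q = 2M - P
  = (2·(-2.5) - (-17), 2·(-6.5) - 6, 2·0.5 - 10)
  = (-5 + 17, -13 - 6, 1 - 10)
  = (12, -19, -9)

(12, -19, -9)


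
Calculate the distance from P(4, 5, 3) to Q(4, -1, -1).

d = √[(x₂-x₁)² + (y₂-y₁)² + (z₂-z₁)²]
  = √[0² + (-6)² + (-4)²]
  = √[0 + 36 + 16]
  = √52
  ≈ 7.211

7.211


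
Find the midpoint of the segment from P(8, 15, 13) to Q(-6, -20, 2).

M = ((x₁+x₂)/2, (y₁+y₂)/2, (z₁+z₂)/2)
  = ((8 - 6)/2, (15 - 20)/2, (13 + 2)/2)
  = (2/2, -5/2, 15/2)
  = (1, -2.5, 7.5)

(1, -2.5, 7.5)


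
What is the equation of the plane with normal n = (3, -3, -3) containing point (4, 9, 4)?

The plane through P with normal n = (a, b, c) satisfies n·(r - P) = 0,
i.e. ax + by + cz = a·x₀ + b·y₀ + c·z₀.
d = 3·4 + (-3)·9 + (-3)·4
  = 12 - 27 - 12
  = -27
Equation: 3x - 3y - 3z = -27

3x - 3y - 3z = -27


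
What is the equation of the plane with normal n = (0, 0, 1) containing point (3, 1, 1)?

The plane through P with normal n = (a, b, c) satisfies n·(r - P) = 0,
i.e. ax + by + cz = a·x₀ + b·y₀ + c·z₀.
d = 0·3 + 0·1 + 1·1
  = 0 + 0 + 1
  = 1
Equation: z = 1

z = 1


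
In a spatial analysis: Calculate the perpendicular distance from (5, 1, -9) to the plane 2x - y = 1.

distance = |a·x₀ + b·y₀ + c·z₀ - d| / √(a² + b² + c²)
  = |2·5 + (-1)·1 + 0·(-9) - 1| / √(2² + (-1)² + 0²)
  = |10 - 1 + 0 - 1| / √(4 + 1 + 0)
  = |8| / √5
  = 8 / 2.236
  ≈ 3.578

3.578


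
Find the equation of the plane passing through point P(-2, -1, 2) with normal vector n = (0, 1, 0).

The plane through P with normal n = (a, b, c) satisfies n·(r - P) = 0,
i.e. ax + by + cz = a·x₀ + b·y₀ + c·z₀.
d = 0·(-2) + 1·(-1) + 0·2
  = 0 - 1 + 0
  = -1
Equation: y = -1

y = -1


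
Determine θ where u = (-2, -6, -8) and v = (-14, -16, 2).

u·v = (-2)·(-14) + (-6)·(-16) + (-8)·2 = 28 + 96 - 16 = 108
|u| = √((-2)² + (-6)² + (-8)²) = √104 ≈ 10.2
|v| = √((-14)² + (-16)² + 2²) = √456 ≈ 21.35
cos θ = (u·v)/(|u||v|) = 108/(10.2·21.35) ≈ 0.4959
θ = arccos(0.4959) ≈ 60.27°

60.27°


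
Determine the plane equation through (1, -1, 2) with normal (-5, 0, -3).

The plane through P with normal n = (a, b, c) satisfies n·(r - P) = 0,
i.e. ax + by + cz = a·x₀ + b·y₀ + c·z₀.
d = (-5)·1 + 0·(-1) + (-3)·2
  = -5 + 0 - 6
  = -11
Equation: -5x - 3z = -11

-5x - 3z = -11


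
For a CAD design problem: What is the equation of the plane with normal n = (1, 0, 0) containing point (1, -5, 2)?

The plane through P with normal n = (a, b, c) satisfies n·(r - P) = 0,
i.e. ax + by + cz = a·x₀ + b·y₀ + c·z₀.
d = 1·1 + 0·(-5) + 0·2
  = 1 + 0 + 0
  = 1
Equation: x = 1

x = 1


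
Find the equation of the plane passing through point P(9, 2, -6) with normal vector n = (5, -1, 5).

The plane through P with normal n = (a, b, c) satisfies n·(r - P) = 0,
i.e. ax + by + cz = a·x₀ + b·y₀ + c·z₀.
d = 5·9 + (-1)·2 + 5·(-6)
  = 45 - 2 - 30
  = 13
Equation: 5x - y + 5z = 13

5x - y + 5z = 13


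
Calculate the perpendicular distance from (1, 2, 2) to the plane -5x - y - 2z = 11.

distance = |a·x₀ + b·y₀ + c·z₀ - d| / √(a² + b² + c²)
  = |(-5)·1 + (-1)·2 + (-2)·2 - 11| / √((-5)² + (-1)² + (-2)²)
  = |-5 - 2 - 4 - 11| / √(25 + 1 + 4)
  = |-22| / √30
  = 22 / 5.477
  ≈ 4.017

4.017


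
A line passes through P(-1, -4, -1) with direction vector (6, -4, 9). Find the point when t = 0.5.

P(t) = P + t·d
  = (-1 + 6·0.5, -4 + (-4)·0.5, -1 + 9·0.5)
  = (-1 + 3, -4 - 2, -1 + 4.5)
  = (2, -6, 3.5)

(2, -6, 3.5)


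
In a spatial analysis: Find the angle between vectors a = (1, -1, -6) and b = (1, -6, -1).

a·b = 1·1 + (-1)·(-6) + (-6)·(-1) = 1 + 6 + 6 = 13
|a| = √(1² + (-1)² + (-6)²) = √38 ≈ 6.164
|b| = √(1² + (-6)² + (-1)²) = √38 ≈ 6.164
cos θ = (a·b)/(|a||b|) = 13/(6.164·6.164) ≈ 0.3421
θ = arccos(0.3421) ≈ 69.99°

69.99°


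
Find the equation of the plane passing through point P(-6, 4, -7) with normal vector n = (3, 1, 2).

The plane through P with normal n = (a, b, c) satisfies n·(r - P) = 0,
i.e. ax + by + cz = a·x₀ + b·y₀ + c·z₀.
d = 3·(-6) + 1·4 + 2·(-7)
  = -18 + 4 - 14
  = -28
Equation: 3x + y + 2z = -28

3x + y + 2z = -28


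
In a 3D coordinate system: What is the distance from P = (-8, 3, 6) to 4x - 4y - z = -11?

distance = |a·x₀ + b·y₀ + c·z₀ - d| / √(a² + b² + c²)
  = |4·(-8) + (-4)·3 + (-1)·6 - (-11)| / √(4² + (-4)² + (-1)²)
  = |-32 - 12 - 6 + 11| / √(16 + 16 + 1)
  = |-39| / √33
  = 39 / 5.745
  ≈ 6.789

6.789


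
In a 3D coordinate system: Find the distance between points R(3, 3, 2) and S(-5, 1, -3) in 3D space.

d = √[(x₂-x₁)² + (y₂-y₁)² + (z₂-z₁)²]
  = √[(-8)² + (-2)² + (-5)²]
  = √[64 + 4 + 25]
  = √93
  ≈ 9.644

9.644


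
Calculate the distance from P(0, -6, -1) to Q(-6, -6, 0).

d = √[(x₂-x₁)² + (y₂-y₁)² + (z₂-z₁)²]
  = √[(-6)² + 0² + 1²]
  = √[36 + 0 + 1]
  = √37
  ≈ 6.083

6.083


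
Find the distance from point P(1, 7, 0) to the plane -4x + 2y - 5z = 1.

distance = |a·x₀ + b·y₀ + c·z₀ - d| / √(a² + b² + c²)
  = |(-4)·1 + 2·7 + (-5)·0 - 1| / √((-4)² + 2² + (-5)²)
  = |-4 + 14 + 0 - 1| / √(16 + 4 + 25)
  = |9| / √45
  = 9 / 6.708
  ≈ 1.342

1.342


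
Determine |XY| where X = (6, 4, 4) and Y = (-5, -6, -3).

d = √[(x₂-x₁)² + (y₂-y₁)² + (z₂-z₁)²]
  = √[(-11)² + (-10)² + (-7)²]
  = √[121 + 100 + 49]
  = √270
  ≈ 16.43

16.43


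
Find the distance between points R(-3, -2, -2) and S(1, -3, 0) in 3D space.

d = √[(x₂-x₁)² + (y₂-y₁)² + (z₂-z₁)²]
  = √[4² + (-1)² + 2²]
  = √[16 + 1 + 4]
  = √21
  ≈ 4.583

4.583


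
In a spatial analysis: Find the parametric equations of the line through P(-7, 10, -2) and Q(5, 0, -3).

Direction vector d = Q - P = (5 + 7, 0 - 10, -3 + 2) = (12, -10, -1)
Parametric form r = P + t·d:
x = -7 + 12t, y = 10 - 10t, z = -2 - t

x = -7 + 12t, y = 10 - 10t, z = -2 - t


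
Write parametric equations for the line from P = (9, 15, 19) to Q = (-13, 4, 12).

Direction vector d = Q - P = (-13 - 9, 4 - 15, 12 - 19) = (-22, -11, -7)
Parametric form r = P + t·d:
x = 9 - 22t, y = 15 - 11t, z = 19 - 7t

x = 9 - 22t, y = 15 - 11t, z = 19 - 7t


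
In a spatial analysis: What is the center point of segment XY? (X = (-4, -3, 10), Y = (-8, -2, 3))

M = ((x₁+x₂)/2, (y₁+y₂)/2, (z₁+z₂)/2)
  = ((-4 - 8)/2, (-3 - 2)/2, (10 + 3)/2)
  = (-12/2, -5/2, 13/2)
  = (-6, -2.5, 6.5)

(-6, -2.5, 6.5)


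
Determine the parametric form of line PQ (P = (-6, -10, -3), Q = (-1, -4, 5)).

Direction vector d = Q - P = (-1 + 6, -4 + 10, 5 + 3) = (5, 6, 8)
Parametric form r = P + t·d:
x = -6 + 5t, y = -10 + 6t, z = -3 + 8t

x = -6 + 5t, y = -10 + 6t, z = -3 + 8t


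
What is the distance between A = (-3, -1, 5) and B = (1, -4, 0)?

d = √[(x₂-x₁)² + (y₂-y₁)² + (z₂-z₁)²]
  = √[4² + (-3)² + (-5)²]
  = √[16 + 9 + 25]
  = √50
  ≈ 7.071

7.071


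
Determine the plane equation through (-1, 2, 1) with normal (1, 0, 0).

The plane through P with normal n = (a, b, c) satisfies n·(r - P) = 0,
i.e. ax + by + cz = a·x₀ + b·y₀ + c·z₀.
d = 1·(-1) + 0·2 + 0·1
  = -1 + 0 + 0
  = -1
Equation: x = -1

x = -1


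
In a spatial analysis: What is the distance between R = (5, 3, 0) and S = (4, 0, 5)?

d = √[(x₂-x₁)² + (y₂-y₁)² + (z₂-z₁)²]
  = √[(-1)² + (-3)² + 5²]
  = √[1 + 9 + 25]
  = √35
  ≈ 5.916

5.916


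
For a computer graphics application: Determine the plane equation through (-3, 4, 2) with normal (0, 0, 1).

The plane through P with normal n = (a, b, c) satisfies n·(r - P) = 0,
i.e. ax + by + cz = a·x₀ + b·y₀ + c·z₀.
d = 0·(-3) + 0·4 + 1·2
  = 0 + 0 + 2
  = 2
Equation: z = 2

z = 2


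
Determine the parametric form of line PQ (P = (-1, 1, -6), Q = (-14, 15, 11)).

Direction vector d = Q - P = (-14 + 1, 15 - 1, 11 + 6) = (-13, 14, 17)
Parametric form r = P + t·d:
x = -1 - 13t, y = 1 + 14t, z = -6 + 17t

x = -1 - 13t, y = 1 + 14t, z = -6 + 17t


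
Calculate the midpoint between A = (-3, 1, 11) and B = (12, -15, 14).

M = ((x₁+x₂)/2, (y₁+y₂)/2, (z₁+z₂)/2)
  = ((-3 + 12)/2, (1 - 15)/2, (11 + 14)/2)
  = (9/2, -14/2, 25/2)
  = (4.5, -7, 12.5)

(4.5, -7, 12.5)


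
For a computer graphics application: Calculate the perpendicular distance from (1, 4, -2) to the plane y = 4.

distance = |a·x₀ + b·y₀ + c·z₀ - d| / √(a² + b² + c²)
  = |0·1 + 1·4 + 0·(-2) - 4| / √(0² + 1² + 0²)
  = |0 + 4 + 0 - 4| / √(0 + 1 + 0)
  = |0| / √1
  = 0 / 1
  ≈ 0

0


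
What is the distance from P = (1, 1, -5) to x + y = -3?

distance = |a·x₀ + b·y₀ + c·z₀ - d| / √(a² + b² + c²)
  = |1·1 + 1·1 + 0·(-5) - (-3)| / √(1² + 1² + 0²)
  = |1 + 1 + 0 + 3| / √(1 + 1 + 0)
  = |5| / √2
  = 5 / 1.414
  ≈ 3.536

3.536


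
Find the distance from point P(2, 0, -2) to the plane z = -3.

distance = |a·x₀ + b·y₀ + c·z₀ - d| / √(a² + b² + c²)
  = |0·2 + 0·0 + 1·(-2) - (-3)| / √(0² + 0² + 1²)
  = |0 + 0 - 2 + 3| / √(0 + 0 + 1)
  = |1| / √1
  = 1 / 1
  ≈ 1

1


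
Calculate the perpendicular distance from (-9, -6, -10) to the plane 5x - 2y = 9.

distance = |a·x₀ + b·y₀ + c·z₀ - d| / √(a² + b² + c²)
  = |5·(-9) + (-2)·(-6) + 0·(-10) - 9| / √(5² + (-2)² + 0²)
  = |-45 + 12 + 0 - 9| / √(25 + 4 + 0)
  = |-42| / √29
  = 42 / 5.385
  ≈ 7.799

7.799


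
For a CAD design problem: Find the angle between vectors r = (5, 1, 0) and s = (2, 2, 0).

r·s = 5·2 + 1·2 + 0·0 = 10 + 2 + 0 = 12
|r| = √(5² + 1² + 0²) = √26 ≈ 5.099
|s| = √(2² + 2² + 0²) = √8 ≈ 2.828
cos θ = (r·s)/(|r||s|) = 12/(5.099·2.828) ≈ 0.8321
θ = arccos(0.8321) ≈ 33.69°

33.69°


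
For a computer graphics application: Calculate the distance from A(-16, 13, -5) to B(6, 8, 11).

d = √[(x₂-x₁)² + (y₂-y₁)² + (z₂-z₁)²]
  = √[22² + (-5)² + 16²]
  = √[484 + 25 + 256]
  = √765
  ≈ 27.66

27.66


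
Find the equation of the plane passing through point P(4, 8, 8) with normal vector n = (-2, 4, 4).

The plane through P with normal n = (a, b, c) satisfies n·(r - P) = 0,
i.e. ax + by + cz = a·x₀ + b·y₀ + c·z₀.
d = (-2)·4 + 4·8 + 4·8
  = -8 + 32 + 32
  = 56
Equation: -2x + 4y + 4z = 56

-2x + 4y + 4z = 56


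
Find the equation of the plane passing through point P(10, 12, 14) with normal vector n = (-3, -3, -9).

The plane through P with normal n = (a, b, c) satisfies n·(r - P) = 0,
i.e. ax + by + cz = a·x₀ + b·y₀ + c·z₀.
d = (-3)·10 + (-3)·12 + (-9)·14
  = -30 - 36 - 126
  = -192
Equation: -3x - 3y - 9z = -192

-3x - 3y - 9z = -192


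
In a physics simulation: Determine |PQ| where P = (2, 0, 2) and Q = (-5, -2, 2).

d = √[(x₂-x₁)² + (y₂-y₁)² + (z₂-z₁)²]
  = √[(-7)² + (-2)² + 0²]
  = √[49 + 4 + 0]
  = √53
  ≈ 7.28

7.28


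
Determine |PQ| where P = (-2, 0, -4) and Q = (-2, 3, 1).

d = √[(x₂-x₁)² + (y₂-y₁)² + (z₂-z₁)²]
  = √[0² + 3² + 5²]
  = √[0 + 9 + 25]
  = √34
  ≈ 5.831

5.831


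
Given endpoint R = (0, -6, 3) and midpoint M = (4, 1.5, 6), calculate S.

S = 2M - R
  = (2·4 - 0, 2·1.5 - (-6), 2·6 - 3)
  = (8 + 0, 3 + 6, 12 - 3)
  = (8, 9, 9)

(8, 9, 9)


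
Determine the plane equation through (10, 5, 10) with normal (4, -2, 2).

The plane through P with normal n = (a, b, c) satisfies n·(r - P) = 0,
i.e. ax + by + cz = a·x₀ + b·y₀ + c·z₀.
d = 4·10 + (-2)·5 + 2·10
  = 40 - 10 + 20
  = 50
Equation: 4x - 2y + 2z = 50

4x - 2y + 2z = 50


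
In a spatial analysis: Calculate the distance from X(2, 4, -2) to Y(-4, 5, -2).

d = √[(x₂-x₁)² + (y₂-y₁)² + (z₂-z₁)²]
  = √[(-6)² + 1² + 0²]
  = √[36 + 1 + 0]
  = √37
  ≈ 6.083

6.083


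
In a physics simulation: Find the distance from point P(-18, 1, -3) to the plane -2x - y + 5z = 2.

distance = |a·x₀ + b·y₀ + c·z₀ - d| / √(a² + b² + c²)
  = |(-2)·(-18) + (-1)·1 + 5·(-3) - 2| / √((-2)² + (-1)² + 5²)
  = |36 - 1 - 15 - 2| / √(4 + 1 + 25)
  = |18| / √30
  = 18 / 5.477
  ≈ 3.286

3.286


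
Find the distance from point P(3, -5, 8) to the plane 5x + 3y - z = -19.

distance = |a·x₀ + b·y₀ + c·z₀ - d| / √(a² + b² + c²)
  = |5·3 + 3·(-5) + (-1)·8 - (-19)| / √(5² + 3² + (-1)²)
  = |15 - 15 - 8 + 19| / √(25 + 9 + 1)
  = |11| / √35
  = 11 / 5.916
  ≈ 1.859

1.859


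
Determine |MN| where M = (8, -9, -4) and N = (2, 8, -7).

d = √[(x₂-x₁)² + (y₂-y₁)² + (z₂-z₁)²]
  = √[(-6)² + 17² + (-3)²]
  = √[36 + 289 + 9]
  = √334
  ≈ 18.28

18.28


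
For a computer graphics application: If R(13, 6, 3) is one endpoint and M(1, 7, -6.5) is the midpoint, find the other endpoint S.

S = 2M - R
  = (2·1 - 13, 2·7 - 6, 2·(-6.5) - 3)
  = (2 - 13, 14 - 6, -13 - 3)
  = (-11, 8, -16)

(-11, 8, -16)


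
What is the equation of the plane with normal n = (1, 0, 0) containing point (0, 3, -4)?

The plane through P with normal n = (a, b, c) satisfies n·(r - P) = 0,
i.e. ax + by + cz = a·x₀ + b·y₀ + c·z₀.
d = 1·0 + 0·3 + 0·(-4)
  = 0 + 0 + 0
  = 0
Equation: x = 0

x = 0


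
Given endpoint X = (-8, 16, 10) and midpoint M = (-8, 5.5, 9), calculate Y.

Y = 2M - X
  = (2·(-8) - (-8), 2·5.5 - 16, 2·9 - 10)
  = (-16 + 8, 11 - 16, 18 - 10)
  = (-8, -5, 8)

(-8, -5, 8)


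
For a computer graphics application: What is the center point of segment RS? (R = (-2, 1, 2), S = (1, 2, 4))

M = ((x₁+x₂)/2, (y₁+y₂)/2, (z₁+z₂)/2)
  = ((-2 + 1)/2, (1 + 2)/2, (2 + 4)/2)
  = (-1/2, 3/2, 6/2)
  = (-0.5, 1.5, 3)

(-0.5, 1.5, 3)


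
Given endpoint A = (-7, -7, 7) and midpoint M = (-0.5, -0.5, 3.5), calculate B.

B = 2M - A
  = (2·(-0.5) - (-7), 2·(-0.5) - (-7), 2·3.5 - 7)
  = (-1 + 7, -1 + 7, 7 - 7)
  = (6, 6, 0)

(6, 6, 0)


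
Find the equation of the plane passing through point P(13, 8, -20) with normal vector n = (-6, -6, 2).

The plane through P with normal n = (a, b, c) satisfies n·(r - P) = 0,
i.e. ax + by + cz = a·x₀ + b·y₀ + c·z₀.
d = (-6)·13 + (-6)·8 + 2·(-20)
  = -78 - 48 - 40
  = -166
Equation: -6x - 6y + 2z = -166

-6x - 6y + 2z = -166


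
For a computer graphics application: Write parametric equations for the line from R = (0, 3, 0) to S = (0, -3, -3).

Direction vector d = S - R = (0 + 0, -3 - 3, -3 + 0) = (0, -6, -3)
Parametric form r = R + t·d:
x = 0, y = 3 - 6t, z = 0 - 3t

x = 0, y = 3 - 6t, z = 0 - 3t


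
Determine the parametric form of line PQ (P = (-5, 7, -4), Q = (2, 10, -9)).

Direction vector d = Q - P = (2 + 5, 10 - 7, -9 + 4) = (7, 3, -5)
Parametric form r = P + t·d:
x = -5 + 7t, y = 7 + 3t, z = -4 - 5t

x = -5 + 7t, y = 7 + 3t, z = -4 - 5t


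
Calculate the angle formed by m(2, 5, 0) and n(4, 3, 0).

m·n = 2·4 + 5·3 + 0·0 = 8 + 15 + 0 = 23
|m| = √(2² + 5² + 0²) = √29 ≈ 5.385
|n| = √(4² + 3² + 0²) = √25 ≈ 5
cos θ = (m·n)/(|m||n|) = 23/(5.385·5) ≈ 0.8542
θ = arccos(0.8542) ≈ 31.33°

31.33°


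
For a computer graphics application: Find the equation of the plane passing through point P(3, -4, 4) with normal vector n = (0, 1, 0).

The plane through P with normal n = (a, b, c) satisfies n·(r - P) = 0,
i.e. ax + by + cz = a·x₀ + b·y₀ + c·z₀.
d = 0·3 + 1·(-4) + 0·4
  = 0 - 4 + 0
  = -4
Equation: y = -4

y = -4


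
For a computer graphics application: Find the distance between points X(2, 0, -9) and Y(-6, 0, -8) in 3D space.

d = √[(x₂-x₁)² + (y₂-y₁)² + (z₂-z₁)²]
  = √[(-8)² + 0² + 1²]
  = √[64 + 0 + 1]
  = √65
  ≈ 8.062

8.062


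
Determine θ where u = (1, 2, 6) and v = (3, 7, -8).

u·v = 1·3 + 2·7 + 6·(-8) = 3 + 14 - 48 = -31
|u| = √(1² + 2² + 6²) = √41 ≈ 6.403
|v| = √(3² + 7² + (-8)²) = √122 ≈ 11.05
cos θ = (u·v)/(|u||v|) = -31/(6.403·11.05) ≈ -0.4383
θ = arccos(-0.4383) ≈ 116°

116°


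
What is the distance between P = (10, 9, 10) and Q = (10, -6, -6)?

d = √[(x₂-x₁)² + (y₂-y₁)² + (z₂-z₁)²]
  = √[0² + (-15)² + (-16)²]
  = √[0 + 225 + 256]
  = √481
  ≈ 21.93

21.93


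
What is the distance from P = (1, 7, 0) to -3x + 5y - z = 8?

distance = |a·x₀ + b·y₀ + c·z₀ - d| / √(a² + b² + c²)
  = |(-3)·1 + 5·7 + (-1)·0 - 8| / √((-3)² + 5² + (-1)²)
  = |-3 + 35 + 0 - 8| / √(9 + 25 + 1)
  = |24| / √35
  = 24 / 5.916
  ≈ 4.057

4.057


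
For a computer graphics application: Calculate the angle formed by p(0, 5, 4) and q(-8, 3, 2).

p·q = 0·(-8) + 5·3 + 4·2 = 0 + 15 + 8 = 23
|p| = √(0² + 5² + 4²) = √41 ≈ 6.403
|q| = √((-8)² + 3² + 2²) = √77 ≈ 8.775
cos θ = (p·q)/(|p||q|) = 23/(6.403·8.775) ≈ 0.4093
θ = arccos(0.4093) ≈ 65.84°

65.84°


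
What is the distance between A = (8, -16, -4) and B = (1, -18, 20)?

d = √[(x₂-x₁)² + (y₂-y₁)² + (z₂-z₁)²]
  = √[(-7)² + (-2)² + 24²]
  = √[49 + 4 + 576]
  = √629
  ≈ 25.08

25.08


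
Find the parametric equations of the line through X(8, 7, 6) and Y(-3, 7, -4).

Direction vector d = Y - X = (-3 - 8, 7 - 7, -4 - 6) = (-11, 0, -10)
Parametric form r = X + t·d:
x = 8 - 11t, y = 7, z = 6 - 10t

x = 8 - 11t, y = 7, z = 6 - 10t


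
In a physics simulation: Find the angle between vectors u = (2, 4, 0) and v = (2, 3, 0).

u·v = 2·2 + 4·3 + 0·0 = 4 + 12 + 0 = 16
|u| = √(2² + 4² + 0²) = √20 ≈ 4.472
|v| = √(2² + 3² + 0²) = √13 ≈ 3.606
cos θ = (u·v)/(|u||v|) = 16/(4.472·3.606) ≈ 0.9923
θ = arccos(0.9923) ≈ 7.125°

7.125°


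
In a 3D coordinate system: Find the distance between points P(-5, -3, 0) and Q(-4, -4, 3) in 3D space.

d = √[(x₂-x₁)² + (y₂-y₁)² + (z₂-z₁)²]
  = √[1² + (-1)² + 3²]
  = √[1 + 1 + 9]
  = √11
  ≈ 3.317

3.317


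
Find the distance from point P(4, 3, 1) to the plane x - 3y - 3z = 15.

distance = |a·x₀ + b·y₀ + c·z₀ - d| / √(a² + b² + c²)
  = |1·4 + (-3)·3 + (-3)·1 - 15| / √(1² + (-3)² + (-3)²)
  = |4 - 9 - 3 - 15| / √(1 + 9 + 9)
  = |-23| / √19
  = 23 / 4.359
  ≈ 5.277

5.277


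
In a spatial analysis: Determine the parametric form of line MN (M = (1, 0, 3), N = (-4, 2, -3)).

Direction vector d = N - M = (-4 - 1, 2 + 0, -3 - 3) = (-5, 2, -6)
Parametric form r = M + t·d:
x = 1 - 5t, y = 0 + 2t, z = 3 - 6t

x = 1 - 5t, y = 0 + 2t, z = 3 - 6t


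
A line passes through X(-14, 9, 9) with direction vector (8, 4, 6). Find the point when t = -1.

P(t) = X + t·d
  = (-14 + 8·(-1), 9 + 4·(-1), 9 + 6·(-1))
  = (-14 - 8, 9 - 4, 9 - 6)
  = (-22, 5, 3)

(-22, 5, 3)


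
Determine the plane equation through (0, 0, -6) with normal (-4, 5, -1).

The plane through P with normal n = (a, b, c) satisfies n·(r - P) = 0,
i.e. ax + by + cz = a·x₀ + b·y₀ + c·z₀.
d = (-4)·0 + 5·0 + (-1)·(-6)
  = 0 + 0 + 6
  = 6
Equation: -4x + 5y - z = 6

-4x + 5y - z = 6


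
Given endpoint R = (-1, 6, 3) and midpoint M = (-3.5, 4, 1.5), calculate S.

S = 2M - R
  = (2·(-3.5) - (-1), 2·4 - 6, 2·1.5 - 3)
  = (-7 + 1, 8 - 6, 3 - 3)
  = (-6, 2, 0)

(-6, 2, 0)


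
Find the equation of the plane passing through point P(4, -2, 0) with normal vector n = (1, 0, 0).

The plane through P with normal n = (a, b, c) satisfies n·(r - P) = 0,
i.e. ax + by + cz = a·x₀ + b·y₀ + c·z₀.
d = 1·4 + 0·(-2) + 0·0
  = 4 + 0 + 0
  = 4
Equation: x = 4

x = 4


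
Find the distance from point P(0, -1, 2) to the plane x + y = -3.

distance = |a·x₀ + b·y₀ + c·z₀ - d| / √(a² + b² + c²)
  = |1·0 + 1·(-1) + 0·2 - (-3)| / √(1² + 1² + 0²)
  = |0 - 1 + 0 + 3| / √(1 + 1 + 0)
  = |2| / √2
  = 2 / 1.414
  ≈ 1.414

1.414


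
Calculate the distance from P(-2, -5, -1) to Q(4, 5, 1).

d = √[(x₂-x₁)² + (y₂-y₁)² + (z₂-z₁)²]
  = √[6² + 10² + 2²]
  = √[36 + 100 + 4]
  = √140
  ≈ 11.83

11.83


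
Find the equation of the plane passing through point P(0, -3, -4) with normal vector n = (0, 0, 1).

The plane through P with normal n = (a, b, c) satisfies n·(r - P) = 0,
i.e. ax + by + cz = a·x₀ + b·y₀ + c·z₀.
d = 0·0 + 0·(-3) + 1·(-4)
  = 0 + 0 - 4
  = -4
Equation: z = -4

z = -4


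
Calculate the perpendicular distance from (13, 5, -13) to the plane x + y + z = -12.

distance = |a·x₀ + b·y₀ + c·z₀ - d| / √(a² + b² + c²)
  = |1·13 + 1·5 + 1·(-13) - (-12)| / √(1² + 1² + 1²)
  = |13 + 5 - 13 + 12| / √(1 + 1 + 1)
  = |17| / √3
  = 17 / 1.732
  ≈ 9.815

9.815


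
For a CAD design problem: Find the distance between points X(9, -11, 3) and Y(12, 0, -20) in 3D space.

d = √[(x₂-x₁)² + (y₂-y₁)² + (z₂-z₁)²]
  = √[3² + 11² + (-23)²]
  = √[9 + 121 + 529]
  = √659
  ≈ 25.67

25.67


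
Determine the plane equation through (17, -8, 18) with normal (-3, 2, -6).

The plane through P with normal n = (a, b, c) satisfies n·(r - P) = 0,
i.e. ax + by + cz = a·x₀ + b·y₀ + c·z₀.
d = (-3)·17 + 2·(-8) + (-6)·18
  = -51 - 16 - 108
  = -175
Equation: -3x + 2y - 6z = -175

-3x + 2y - 6z = -175


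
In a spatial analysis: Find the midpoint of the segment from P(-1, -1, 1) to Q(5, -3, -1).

M = ((x₁+x₂)/2, (y₁+y₂)/2, (z₁+z₂)/2)
  = ((-1 + 5)/2, (-1 - 3)/2, (1 - 1)/2)
  = (4/2, -4/2, 0/2)
  = (2, -2, 0)

(2, -2, 0)


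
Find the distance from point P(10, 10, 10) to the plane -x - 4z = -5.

distance = |a·x₀ + b·y₀ + c·z₀ - d| / √(a² + b² + c²)
  = |(-1)·10 + 0·10 + (-4)·10 - (-5)| / √((-1)² + 0² + (-4)²)
  = |-10 + 0 - 40 + 5| / √(1 + 0 + 16)
  = |-45| / √17
  = 45 / 4.123
  ≈ 10.91

10.91


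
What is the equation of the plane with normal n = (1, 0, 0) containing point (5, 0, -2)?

The plane through P with normal n = (a, b, c) satisfies n·(r - P) = 0,
i.e. ax + by + cz = a·x₀ + b·y₀ + c·z₀.
d = 1·5 + 0·0 + 0·(-2)
  = 5 + 0 + 0
  = 5
Equation: x = 5

x = 5


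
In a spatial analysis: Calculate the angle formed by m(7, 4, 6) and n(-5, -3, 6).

m·n = 7·(-5) + 4·(-3) + 6·6 = -35 - 12 + 36 = -11
|m| = √(7² + 4² + 6²) = √101 ≈ 10.05
|n| = √((-5)² + (-3)² + 6²) = √70 ≈ 8.367
cos θ = (m·n)/(|m||n|) = -11/(10.05·8.367) ≈ -0.1308
θ = arccos(-0.1308) ≈ 97.52°

97.52°


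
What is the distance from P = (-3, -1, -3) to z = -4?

distance = |a·x₀ + b·y₀ + c·z₀ - d| / √(a² + b² + c²)
  = |0·(-3) + 0·(-1) + 1·(-3) - (-4)| / √(0² + 0² + 1²)
  = |0 + 0 - 3 + 4| / √(0 + 0 + 1)
  = |1| / √1
  = 1 / 1
  ≈ 1

1


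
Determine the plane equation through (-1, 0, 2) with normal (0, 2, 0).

The plane through P with normal n = (a, b, c) satisfies n·(r - P) = 0,
i.e. ax + by + cz = a·x₀ + b·y₀ + c·z₀.
d = 0·(-1) + 2·0 + 0·2
  = 0 + 0 + 0
  = 0
Equation: 2y = 0

2y = 0


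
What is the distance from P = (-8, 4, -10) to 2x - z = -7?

distance = |a·x₀ + b·y₀ + c·z₀ - d| / √(a² + b² + c²)
  = |2·(-8) + 0·4 + (-1)·(-10) - (-7)| / √(2² + 0² + (-1)²)
  = |-16 + 0 + 10 + 7| / √(4 + 0 + 1)
  = |1| / √5
  = 1 / 2.236
  ≈ 0.4472

0.4472


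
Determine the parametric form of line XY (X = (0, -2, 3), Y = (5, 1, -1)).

Direction vector d = Y - X = (5 + 0, 1 + 2, -1 - 3) = (5, 3, -4)
Parametric form r = X + t·d:
x = 0 + 5t, y = -2 + 3t, z = 3 - 4t

x = 0 + 5t, y = -2 + 3t, z = 3 - 4t


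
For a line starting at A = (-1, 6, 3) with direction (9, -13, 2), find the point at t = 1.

P(t) = A + t·d
  = (-1 + 9·1, 6 + (-13)·1, 3 + 2·1)
  = (-1 + 9, 6 - 13, 3 + 2)
  = (8, -7, 5)

(8, -7, 5)


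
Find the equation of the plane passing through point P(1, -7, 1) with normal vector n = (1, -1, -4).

The plane through P with normal n = (a, b, c) satisfies n·(r - P) = 0,
i.e. ax + by + cz = a·x₀ + b·y₀ + c·z₀.
d = 1·1 + (-1)·(-7) + (-4)·1
  = 1 + 7 - 4
  = 4
Equation: x - y - 4z = 4

x - y - 4z = 4


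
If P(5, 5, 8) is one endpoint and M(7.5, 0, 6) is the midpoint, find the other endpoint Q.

Q = 2M - P
  = (2·7.5 - 5, 2·0 - 5, 2·6 - 8)
  = (15 - 5, 0 - 5, 12 - 8)
  = (10, -5, 4)

(10, -5, 4)


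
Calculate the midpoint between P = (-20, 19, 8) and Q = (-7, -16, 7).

M = ((x₁+x₂)/2, (y₁+y₂)/2, (z₁+z₂)/2)
  = ((-20 - 7)/2, (19 - 16)/2, (8 + 7)/2)
  = (-27/2, 3/2, 15/2)
  = (-13.5, 1.5, 7.5)

(-13.5, 1.5, 7.5)


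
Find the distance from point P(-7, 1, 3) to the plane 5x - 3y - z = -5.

distance = |a·x₀ + b·y₀ + c·z₀ - d| / √(a² + b² + c²)
  = |5·(-7) + (-3)·1 + (-1)·3 - (-5)| / √(5² + (-3)² + (-1)²)
  = |-35 - 3 - 3 + 5| / √(25 + 9 + 1)
  = |-36| / √35
  = 36 / 5.916
  ≈ 6.085

6.085


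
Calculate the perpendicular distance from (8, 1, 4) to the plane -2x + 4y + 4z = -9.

distance = |a·x₀ + b·y₀ + c·z₀ - d| / √(a² + b² + c²)
  = |(-2)·8 + 4·1 + 4·4 - (-9)| / √((-2)² + 4² + 4²)
  = |-16 + 4 + 16 + 9| / √(4 + 16 + 16)
  = |13| / √36
  = 13 / 6
  ≈ 2.167

2.167


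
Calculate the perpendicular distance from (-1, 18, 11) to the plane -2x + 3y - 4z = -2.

distance = |a·x₀ + b·y₀ + c·z₀ - d| / √(a² + b² + c²)
  = |(-2)·(-1) + 3·18 + (-4)·11 - (-2)| / √((-2)² + 3² + (-4)²)
  = |2 + 54 - 44 + 2| / √(4 + 9 + 16)
  = |14| / √29
  = 14 / 5.385
  ≈ 2.6

2.6


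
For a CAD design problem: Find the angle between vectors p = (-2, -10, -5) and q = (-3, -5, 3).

p·q = (-2)·(-3) + (-10)·(-5) + (-5)·3 = 6 + 50 - 15 = 41
|p| = √((-2)² + (-10)² + (-5)²) = √129 ≈ 11.36
|q| = √((-3)² + (-5)² + 3²) = √43 ≈ 6.557
cos θ = (p·q)/(|p||q|) = 41/(11.36·6.557) ≈ 0.5505
θ = arccos(0.5505) ≈ 56.6°

56.6°


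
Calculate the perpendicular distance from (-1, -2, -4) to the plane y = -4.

distance = |a·x₀ + b·y₀ + c·z₀ - d| / √(a² + b² + c²)
  = |0·(-1) + 1·(-2) + 0·(-4) - (-4)| / √(0² + 1² + 0²)
  = |0 - 2 + 0 + 4| / √(0 + 1 + 0)
  = |2| / √1
  = 2 / 1
  ≈ 2

2


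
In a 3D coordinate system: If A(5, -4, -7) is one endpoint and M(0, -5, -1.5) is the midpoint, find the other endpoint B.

B = 2M - A
  = (2·0 - 5, 2·(-5) - (-4), 2·(-1.5) - (-7))
  = (0 - 5, -10 + 4, -3 + 7)
  = (-5, -6, 4)

(-5, -6, 4)


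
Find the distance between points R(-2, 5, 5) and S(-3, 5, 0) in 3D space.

d = √[(x₂-x₁)² + (y₂-y₁)² + (z₂-z₁)²]
  = √[(-1)² + 0² + (-5)²]
  = √[1 + 0 + 25]
  = √26
  ≈ 5.099

5.099


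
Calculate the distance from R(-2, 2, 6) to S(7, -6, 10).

d = √[(x₂-x₁)² + (y₂-y₁)² + (z₂-z₁)²]
  = √[9² + (-8)² + 4²]
  = √[81 + 64 + 16]
  = √161
  ≈ 12.69

12.69


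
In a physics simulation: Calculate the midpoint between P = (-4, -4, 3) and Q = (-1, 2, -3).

M = ((x₁+x₂)/2, (y₁+y₂)/2, (z₁+z₂)/2)
  = ((-4 - 1)/2, (-4 + 2)/2, (3 - 3)/2)
  = (-5/2, -2/2, 0/2)
  = (-2.5, -1, 0)

(-2.5, -1, 0)


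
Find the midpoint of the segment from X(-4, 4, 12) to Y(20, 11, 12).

M = ((x₁+x₂)/2, (y₁+y₂)/2, (z₁+z₂)/2)
  = ((-4 + 20)/2, (4 + 11)/2, (12 + 12)/2)
  = (16/2, 15/2, 24/2)
  = (8, 7.5, 12)

(8, 7.5, 12)


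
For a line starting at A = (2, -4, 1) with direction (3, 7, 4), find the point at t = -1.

P(t) = A + t·d
  = (2 + 3·(-1), -4 + 7·(-1), 1 + 4·(-1))
  = (2 - 3, -4 - 7, 1 - 4)
  = (-1, -11, -3)

(-1, -11, -3)


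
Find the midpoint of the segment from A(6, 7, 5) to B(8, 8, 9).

M = ((x₁+x₂)/2, (y₁+y₂)/2, (z₁+z₂)/2)
  = ((6 + 8)/2, (7 + 8)/2, (5 + 9)/2)
  = (14/2, 15/2, 14/2)
  = (7, 7.5, 7)

(7, 7.5, 7)


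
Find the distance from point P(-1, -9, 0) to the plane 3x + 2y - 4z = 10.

distance = |a·x₀ + b·y₀ + c·z₀ - d| / √(a² + b² + c²)
  = |3·(-1) + 2·(-9) + (-4)·0 - 10| / √(3² + 2² + (-4)²)
  = |-3 - 18 + 0 - 10| / √(9 + 4 + 16)
  = |-31| / √29
  = 31 / 5.385
  ≈ 5.757

5.757


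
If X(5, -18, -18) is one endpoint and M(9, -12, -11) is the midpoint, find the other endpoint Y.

Y = 2M - X
  = (2·9 - 5, 2·(-12) - (-18), 2·(-11) - (-18))
  = (18 - 5, -24 + 18, -22 + 18)
  = (13, -6, -4)

(13, -6, -4)


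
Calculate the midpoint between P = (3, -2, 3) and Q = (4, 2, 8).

M = ((x₁+x₂)/2, (y₁+y₂)/2, (z₁+z₂)/2)
  = ((3 + 4)/2, (-2 + 2)/2, (3 + 8)/2)
  = (7/2, 0/2, 11/2)
  = (3.5, 0, 5.5)

(3.5, 0, 5.5)


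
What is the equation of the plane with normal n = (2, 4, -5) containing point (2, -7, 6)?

The plane through P with normal n = (a, b, c) satisfies n·(r - P) = 0,
i.e. ax + by + cz = a·x₀ + b·y₀ + c·z₀.
d = 2·2 + 4·(-7) + (-5)·6
  = 4 - 28 - 30
  = -54
Equation: 2x + 4y - 5z = -54

2x + 4y - 5z = -54
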